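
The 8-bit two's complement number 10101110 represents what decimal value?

MSB is 1, so the value is negative. Find the magnitude:
1. Invert bits:  01010001
2. Add 1:        01010010  = 82
3. Apply sign:   -82

Answer: -82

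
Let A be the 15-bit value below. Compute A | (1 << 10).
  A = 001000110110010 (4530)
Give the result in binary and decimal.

Mask = 1 << 10 = 000010000000000
Bit 10 of A is 0, so OR-ing with the mask flips it to 1.
  001000110110010
| 000010000000000
-----------------
  001010110110010

Answer: 001010110110010 (5554)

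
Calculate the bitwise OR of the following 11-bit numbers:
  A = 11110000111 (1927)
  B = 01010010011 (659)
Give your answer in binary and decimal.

Apply | to each column (1 where either bit is 1):
  11110000111
| 01010010011
-------------
  11110010111

Answer: 11110010111 (1943)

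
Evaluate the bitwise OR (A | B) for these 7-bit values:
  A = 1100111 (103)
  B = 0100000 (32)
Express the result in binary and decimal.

Apply | to each column (1 where either bit is 1):
  1100111
| 0100000
---------
  1100111

Answer: 1100111 (103)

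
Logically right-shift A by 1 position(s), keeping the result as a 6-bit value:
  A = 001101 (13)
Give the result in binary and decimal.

Logical shift right by 1: drop the bottom 1 bit(s), prepend 1 zero(s) on the left.
  001101  ->  keep [00110], discard [1], prepend 0
= 000110

Answer: 000110 (6)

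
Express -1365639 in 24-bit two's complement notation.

1. Binary of +1365639:  000101001101011010000111
2. Invert bits:     111010110010100101111000
3. Add 1:           111010110010100101111001

Answer: 111010110010100101111001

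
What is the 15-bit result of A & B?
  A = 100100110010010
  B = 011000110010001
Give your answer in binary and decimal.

Apply & to each column (1 only where both bits are 1):
  100100110010010
& 011000110010001
-----------------
  000000110010000

Answer: 000000110010000 (400)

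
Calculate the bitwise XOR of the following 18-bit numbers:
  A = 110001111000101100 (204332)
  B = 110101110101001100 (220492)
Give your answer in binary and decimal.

Apply ^ to each column (1 where bits differ):
  110001111000101100
^ 110101110101001100
--------------------
  000100001101100000

Answer: 000100001101100000 (17248)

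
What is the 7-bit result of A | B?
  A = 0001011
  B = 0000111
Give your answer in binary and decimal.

Apply | to each column (1 where either bit is 1):
  0001011
| 0000111
---------
  0001111

Answer: 0001111 (15)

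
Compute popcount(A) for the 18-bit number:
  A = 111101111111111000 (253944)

111101111111111000
1-bits at positions (from bit 0 = LSB): 3, 4, 5, 6, 7, 8, 9, 10, 11, 12, 14, 15, 16, 17
Count = 14

Answer: 14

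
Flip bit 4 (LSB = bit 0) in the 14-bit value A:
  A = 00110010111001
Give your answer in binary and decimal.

Mask = 1 << 4 = 00000000010000
Bit 4 of A is 1; XOR with the mask flips it to 0.
  00110010111001
^ 00000000010000
----------------
  00110010101001

Answer: 00110010101001 (3241)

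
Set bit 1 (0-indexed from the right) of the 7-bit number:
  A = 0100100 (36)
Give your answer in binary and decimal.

Mask = 1 << 1 = 0000010
Bit 1 of A is 0, so OR-ing with the mask flips it to 1.
  0100100
| 0000010
---------
  0100110

Answer: 0100110 (38)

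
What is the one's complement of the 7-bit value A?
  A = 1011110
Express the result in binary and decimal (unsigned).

Flip each bit (0->1, 1->0):
  1011110
  0100001

Answer: 0100001 (33)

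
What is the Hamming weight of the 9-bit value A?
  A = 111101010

111101010
1-bits at positions (from bit 0 = LSB): 1, 3, 5, 6, 7, 8
Count = 6

Answer: 6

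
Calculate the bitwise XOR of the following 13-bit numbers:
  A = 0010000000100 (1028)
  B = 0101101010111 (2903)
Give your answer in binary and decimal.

Apply ^ to each column (1 where bits differ):
  0010000000100
^ 0101101010111
---------------
  0111101010011

Answer: 0111101010011 (3923)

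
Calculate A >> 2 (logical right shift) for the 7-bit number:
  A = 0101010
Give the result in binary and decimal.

Logical shift right by 2: drop the bottom 2 bit(s), prepend 2 zero(s) on the left.
  0101010  ->  keep [01010], discard [10], prepend 00
= 0001010

Answer: 0001010 (10)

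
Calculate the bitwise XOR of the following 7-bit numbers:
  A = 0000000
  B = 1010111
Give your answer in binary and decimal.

Apply ^ to each column (1 where bits differ):
  0000000
^ 1010111
---------
  1010111

Answer: 1010111 (87)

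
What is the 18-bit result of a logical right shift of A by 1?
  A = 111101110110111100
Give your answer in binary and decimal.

Logical shift right by 1: drop the bottom 1 bit(s), prepend 1 zero(s) on the left.
  111101110110111100  ->  keep [11110111011011110], discard [0], prepend 0
= 011110111011011110

Answer: 011110111011011110 (126686)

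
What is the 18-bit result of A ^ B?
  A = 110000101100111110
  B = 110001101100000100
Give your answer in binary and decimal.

Apply ^ to each column (1 where bits differ):
  110000101100111110
^ 110001101100000100
--------------------
  000001000000111010

Answer: 000001000000111010 (4154)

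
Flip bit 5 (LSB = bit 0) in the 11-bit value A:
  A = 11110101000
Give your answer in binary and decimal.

Mask = 1 << 5 = 00000100000
Bit 5 of A is 1; XOR with the mask flips it to 0.
  11110101000
^ 00000100000
-------------
  11110001000

Answer: 11110001000 (1928)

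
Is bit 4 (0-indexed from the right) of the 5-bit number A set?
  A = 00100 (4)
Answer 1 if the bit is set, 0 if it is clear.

Bit 4 is the 5th from the right.
  00100
  ^
That bit is 0.

Answer: 0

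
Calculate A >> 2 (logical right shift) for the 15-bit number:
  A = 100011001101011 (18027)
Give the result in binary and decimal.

Logical shift right by 2: drop the bottom 2 bit(s), prepend 2 zero(s) on the left.
  100011001101011  ->  keep [1000110011010], discard [11], prepend 00
= 001000110011010

Answer: 001000110011010 (4506)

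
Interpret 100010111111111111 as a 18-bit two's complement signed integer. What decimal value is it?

MSB is 1, so the value is negative. Find the magnitude:
1. Invert bits:  011101000000000000
2. Add 1:        011101000000000001  = 118785
3. Apply sign:   -118785

Answer: -118785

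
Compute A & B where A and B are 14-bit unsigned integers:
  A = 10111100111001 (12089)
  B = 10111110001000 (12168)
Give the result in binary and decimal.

Apply & to each column (1 only where both bits are 1):
  10111100111001
& 10111110001000
----------------
  10111100001000

Answer: 10111100001000 (12040)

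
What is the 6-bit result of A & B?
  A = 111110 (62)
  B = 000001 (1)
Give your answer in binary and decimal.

Apply & to each column (1 only where both bits are 1):
  111110
& 000001
--------
  000000

Answer: 000000 (0)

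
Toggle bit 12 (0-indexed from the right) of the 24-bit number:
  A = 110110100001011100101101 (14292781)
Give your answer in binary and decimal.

Mask = 1 << 12 = 000000000001000000000000
Bit 12 of A is 1; XOR with the mask flips it to 0.
  110110100001011100101101
^ 000000000001000000000000
--------------------------
  110110100000011100101101

Answer: 110110100000011100101101 (14288685)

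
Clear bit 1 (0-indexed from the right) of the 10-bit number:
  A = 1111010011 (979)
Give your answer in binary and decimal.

Mask = ~(1 << 1) = 1111111101
Bit 1 of A is 1, so AND-ing with the mask clears it to 0.
  1111010011
& 1111111101
------------
  1111010001

Answer: 1111010001 (977)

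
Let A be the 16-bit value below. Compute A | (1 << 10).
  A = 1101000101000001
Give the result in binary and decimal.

Mask = 1 << 10 = 0000010000000000
Bit 10 of A is 0, so OR-ing with the mask flips it to 1.
  1101000101000001
| 0000010000000000
------------------
  1101010101000001

Answer: 1101010101000001 (54593)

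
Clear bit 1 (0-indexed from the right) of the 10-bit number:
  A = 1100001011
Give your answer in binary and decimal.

Mask = ~(1 << 1) = 1111111101
Bit 1 of A is 1, so AND-ing with the mask clears it to 0.
  1100001011
& 1111111101
------------
  1100001001

Answer: 1100001001 (777)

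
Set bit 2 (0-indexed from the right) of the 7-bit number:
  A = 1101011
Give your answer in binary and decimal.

Mask = 1 << 2 = 0000100
Bit 2 of A is 0, so OR-ing with the mask flips it to 1.
  1101011
| 0000100
---------
  1101111

Answer: 1101111 (111)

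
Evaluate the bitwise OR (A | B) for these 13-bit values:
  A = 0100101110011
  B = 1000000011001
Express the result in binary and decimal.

Apply | to each column (1 where either bit is 1):
  0100101110011
| 1000000011001
---------------
  1100101111011

Answer: 1100101111011 (6523)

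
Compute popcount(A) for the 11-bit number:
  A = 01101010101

01101010101
1-bits at positions (from bit 0 = LSB): 0, 2, 4, 6, 8, 9
Count = 6

Answer: 6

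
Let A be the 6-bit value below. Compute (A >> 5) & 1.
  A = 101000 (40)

Bit 5 is the 6th from the right.
  101000
  ^
That bit is 1.

Answer: 1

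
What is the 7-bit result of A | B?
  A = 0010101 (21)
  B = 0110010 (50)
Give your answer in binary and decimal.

Apply | to each column (1 where either bit is 1):
  0010101
| 0110010
---------
  0110111

Answer: 0110111 (55)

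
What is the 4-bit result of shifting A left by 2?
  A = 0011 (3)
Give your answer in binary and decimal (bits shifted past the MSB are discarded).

Shift left by 2: drop the top 2 bit(s), append 2 zero(s) on the right.
  0011  ->  discard [00], keep [11], append 00
= 1100

Answer: 1100 (12)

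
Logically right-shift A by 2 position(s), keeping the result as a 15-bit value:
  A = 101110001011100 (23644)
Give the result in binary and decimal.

Logical shift right by 2: drop the bottom 2 bit(s), prepend 2 zero(s) on the left.
  101110001011100  ->  keep [1011100010111], discard [00], prepend 00
= 001011100010111

Answer: 001011100010111 (5911)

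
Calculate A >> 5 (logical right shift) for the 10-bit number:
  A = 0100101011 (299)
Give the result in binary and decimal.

Logical shift right by 5: drop the bottom 5 bit(s), prepend 5 zero(s) on the left.
  0100101011  ->  keep [01001], discard [01011], prepend 00000
= 0000001001

Answer: 0000001001 (9)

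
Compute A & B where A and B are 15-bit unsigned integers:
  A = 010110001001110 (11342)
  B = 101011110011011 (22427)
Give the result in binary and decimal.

Apply & to each column (1 only where both bits are 1):
  010110001001110
& 101011110011011
-----------------
  000010000001010

Answer: 000010000001010 (1034)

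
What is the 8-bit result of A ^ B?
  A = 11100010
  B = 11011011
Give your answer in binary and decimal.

Apply ^ to each column (1 where bits differ):
  11100010
^ 11011011
----------
  00111001

Answer: 00111001 (57)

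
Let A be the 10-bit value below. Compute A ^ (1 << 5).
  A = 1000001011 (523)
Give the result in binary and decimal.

Mask = 1 << 5 = 0000100000
Bit 5 of A is 0; XOR with the mask flips it to 1.
  1000001011
^ 0000100000
------------
  1000101011

Answer: 1000101011 (555)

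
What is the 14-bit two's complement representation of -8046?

1. Binary of +8046:  01111101101110
2. Invert bits:     10000010010001
3. Add 1:           10000010010010

Answer: 10000010010010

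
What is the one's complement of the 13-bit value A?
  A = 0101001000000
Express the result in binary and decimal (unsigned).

Flip each bit (0->1, 1->0):
  0101001000000
  1010110111111

Answer: 1010110111111 (5567)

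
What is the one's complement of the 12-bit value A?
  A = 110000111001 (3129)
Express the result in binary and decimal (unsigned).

Flip each bit (0->1, 1->0):
  110000111001
  001111000110

Answer: 001111000110 (966)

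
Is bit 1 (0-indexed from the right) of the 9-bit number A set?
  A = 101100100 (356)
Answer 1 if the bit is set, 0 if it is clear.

Bit 1 is the 2nd from the right.
  101100100
         ^
That bit is 0.

Answer: 0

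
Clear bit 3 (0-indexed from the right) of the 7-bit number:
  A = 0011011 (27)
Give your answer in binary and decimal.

Mask = ~(1 << 3) = 1110111
Bit 3 of A is 1, so AND-ing with the mask clears it to 0.
  0011011
& 1110111
---------
  0010011

Answer: 0010011 (19)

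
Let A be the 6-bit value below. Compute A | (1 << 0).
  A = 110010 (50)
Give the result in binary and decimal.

Mask = 1 << 0 = 000001
Bit 0 of A is 0, so OR-ing with the mask flips it to 1.
  110010
| 000001
--------
  110011

Answer: 110011 (51)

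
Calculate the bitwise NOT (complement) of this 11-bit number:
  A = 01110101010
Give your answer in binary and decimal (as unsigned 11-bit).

Flip each bit (0->1, 1->0):
  01110101010
  10001010101

Answer: 10001010101 (1109)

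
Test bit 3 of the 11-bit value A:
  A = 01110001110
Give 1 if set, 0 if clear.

Bit 3 is the 4th from the right.
  01110001110
         ^
That bit is 1.

Answer: 1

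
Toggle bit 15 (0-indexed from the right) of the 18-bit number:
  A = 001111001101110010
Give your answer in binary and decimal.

Mask = 1 << 15 = 001000000000000000
Bit 15 of A is 1; XOR with the mask flips it to 0.
  001111001101110010
^ 001000000000000000
--------------------
  000111001101110010

Answer: 000111001101110010 (29554)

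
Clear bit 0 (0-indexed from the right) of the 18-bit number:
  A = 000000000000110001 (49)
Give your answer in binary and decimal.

Mask = ~(1 << 0) = 111111111111111110
Bit 0 of A is 1, so AND-ing with the mask clears it to 0.
  000000000000110001
& 111111111111111110
--------------------
  000000000000110000

Answer: 000000000000110000 (48)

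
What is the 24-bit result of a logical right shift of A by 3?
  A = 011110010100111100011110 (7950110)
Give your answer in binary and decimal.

Logical shift right by 3: drop the bottom 3 bit(s), prepend 3 zero(s) on the left.
  011110010100111100011110  ->  keep [011110010100111100011], discard [110], prepend 000
= 000011110010100111100011

Answer: 000011110010100111100011 (993763)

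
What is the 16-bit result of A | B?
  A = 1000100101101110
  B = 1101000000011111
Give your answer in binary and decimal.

Apply | to each column (1 where either bit is 1):
  1000100101101110
| 1101000000011111
------------------
  1101100101111111

Answer: 1101100101111111 (55679)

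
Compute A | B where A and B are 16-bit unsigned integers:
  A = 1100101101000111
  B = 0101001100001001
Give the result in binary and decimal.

Apply | to each column (1 where either bit is 1):
  1100101101000111
| 0101001100001001
------------------
  1101101101001111

Answer: 1101101101001111 (56143)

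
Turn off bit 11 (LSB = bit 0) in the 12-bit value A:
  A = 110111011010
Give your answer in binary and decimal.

Mask = ~(1 << 11) = 011111111111
Bit 11 of A is 1, so AND-ing with the mask clears it to 0.
  110111011010
& 011111111111
--------------
  010111011010

Answer: 010111011010 (1498)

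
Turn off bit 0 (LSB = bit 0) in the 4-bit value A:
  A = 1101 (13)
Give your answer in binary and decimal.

Mask = ~(1 << 0) = 1110
Bit 0 of A is 1, so AND-ing with the mask clears it to 0.
  1101
& 1110
------
  1100

Answer: 1100 (12)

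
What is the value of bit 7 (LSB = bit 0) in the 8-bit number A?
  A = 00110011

Bit 7 is the 8th from the right.
  00110011
  ^
That bit is 0.

Answer: 0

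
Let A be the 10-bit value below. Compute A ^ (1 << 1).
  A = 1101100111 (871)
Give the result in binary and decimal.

Mask = 1 << 1 = 0000000010
Bit 1 of A is 1; XOR with the mask flips it to 0.
  1101100111
^ 0000000010
------------
  1101100101

Answer: 1101100101 (869)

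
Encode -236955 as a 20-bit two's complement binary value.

1. Binary of +236955:  00111001110110011011
2. Invert bits:     11000110001001100100
3. Add 1:           11000110001001100101

Answer: 11000110001001100101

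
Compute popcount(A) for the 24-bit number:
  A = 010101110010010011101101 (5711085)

010101110010010011101101
1-bits at positions (from bit 0 = LSB): 0, 2, 3, 5, 6, 7, 10, 13, 16, 17, 18, 20, 22
Count = 13

Answer: 13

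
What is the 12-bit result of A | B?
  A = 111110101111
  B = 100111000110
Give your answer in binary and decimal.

Apply | to each column (1 where either bit is 1):
  111110101111
| 100111000110
--------------
  111111101111

Answer: 111111101111 (4079)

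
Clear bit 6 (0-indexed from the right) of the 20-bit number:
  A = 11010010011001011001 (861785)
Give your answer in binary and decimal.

Mask = ~(1 << 6) = 11111111111110111111
Bit 6 of A is 1, so AND-ing with the mask clears it to 0.
  11010010011001011001
& 11111111111110111111
----------------------
  11010010011000011001

Answer: 11010010011000011001 (861721)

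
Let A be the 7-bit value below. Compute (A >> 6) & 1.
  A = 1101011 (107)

Bit 6 is the 7th from the right.
  1101011
  ^
That bit is 1.

Answer: 1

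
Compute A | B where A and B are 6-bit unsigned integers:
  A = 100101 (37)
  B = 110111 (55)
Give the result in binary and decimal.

Apply | to each column (1 where either bit is 1):
  100101
| 110111
--------
  110111

Answer: 110111 (55)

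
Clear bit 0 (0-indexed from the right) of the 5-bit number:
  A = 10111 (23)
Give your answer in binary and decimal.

Mask = ~(1 << 0) = 11110
Bit 0 of A is 1, so AND-ing with the mask clears it to 0.
  10111
& 11110
-------
  10110

Answer: 10110 (22)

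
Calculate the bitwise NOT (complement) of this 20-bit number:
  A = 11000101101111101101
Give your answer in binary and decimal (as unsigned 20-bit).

Flip each bit (0->1, 1->0):
  11000101101111101101
  00111010010000010010

Answer: 00111010010000010010 (238610)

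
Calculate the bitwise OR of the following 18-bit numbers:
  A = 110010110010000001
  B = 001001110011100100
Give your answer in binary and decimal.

Apply | to each column (1 where either bit is 1):
  110010110010000001
| 001001110011100100
--------------------
  111011110011100101

Answer: 111011110011100101 (244965)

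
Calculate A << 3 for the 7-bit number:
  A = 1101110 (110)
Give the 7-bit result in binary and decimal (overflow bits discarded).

Shift left by 3: drop the top 3 bit(s), append 3 zero(s) on the right.
  1101110  ->  discard [110], keep [1110], append 000
= 1110000

Answer: 1110000 (112)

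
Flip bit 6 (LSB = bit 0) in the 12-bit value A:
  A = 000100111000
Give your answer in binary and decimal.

Mask = 1 << 6 = 000001000000
Bit 6 of A is 0; XOR with the mask flips it to 1.
  000100111000
^ 000001000000
--------------
  000101111000

Answer: 000101111000 (376)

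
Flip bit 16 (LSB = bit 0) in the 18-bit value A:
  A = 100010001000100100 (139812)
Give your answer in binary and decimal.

Mask = 1 << 16 = 010000000000000000
Bit 16 of A is 0; XOR with the mask flips it to 1.
  100010001000100100
^ 010000000000000000
--------------------
  110010001000100100

Answer: 110010001000100100 (205348)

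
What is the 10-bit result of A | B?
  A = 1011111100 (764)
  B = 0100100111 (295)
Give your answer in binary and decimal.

Apply | to each column (1 where either bit is 1):
  1011111100
| 0100100111
------------
  1111111111

Answer: 1111111111 (1023)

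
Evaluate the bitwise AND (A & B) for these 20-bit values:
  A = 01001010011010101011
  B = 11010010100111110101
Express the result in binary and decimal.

Apply & to each column (1 only where both bits are 1):
  01001010011010101011
& 11010010100111110101
----------------------
  01000010000010100001

Answer: 01000010000010100001 (270497)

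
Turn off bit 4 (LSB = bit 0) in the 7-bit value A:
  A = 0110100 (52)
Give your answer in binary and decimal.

Mask = ~(1 << 4) = 1101111
Bit 4 of A is 1, so AND-ing with the mask clears it to 0.
  0110100
& 1101111
---------
  0100100

Answer: 0100100 (36)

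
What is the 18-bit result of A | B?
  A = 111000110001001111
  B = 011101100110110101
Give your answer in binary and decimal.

Apply | to each column (1 where either bit is 1):
  111000110001001111
| 011101100110110101
--------------------
  111101110111111111

Answer: 111101110111111111 (253439)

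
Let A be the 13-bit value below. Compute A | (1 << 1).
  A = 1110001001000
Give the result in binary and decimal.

Mask = 1 << 1 = 0000000000010
Bit 1 of A is 0, so OR-ing with the mask flips it to 1.
  1110001001000
| 0000000000010
---------------
  1110001001010

Answer: 1110001001010 (7242)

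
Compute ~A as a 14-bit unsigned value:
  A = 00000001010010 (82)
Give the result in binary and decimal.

Flip each bit (0->1, 1->0):
  00000001010010
  11111110101101

Answer: 11111110101101 (16301)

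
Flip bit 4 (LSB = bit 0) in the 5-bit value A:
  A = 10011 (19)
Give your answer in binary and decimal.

Mask = 1 << 4 = 10000
Bit 4 of A is 1; XOR with the mask flips it to 0.
  10011
^ 10000
-------
  00011

Answer: 00011 (3)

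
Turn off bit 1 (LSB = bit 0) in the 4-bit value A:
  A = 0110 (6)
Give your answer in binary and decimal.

Mask = ~(1 << 1) = 1101
Bit 1 of A is 1, so AND-ing with the mask clears it to 0.
  0110
& 1101
------
  0100

Answer: 0100 (4)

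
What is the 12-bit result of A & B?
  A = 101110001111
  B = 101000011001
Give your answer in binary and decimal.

Apply & to each column (1 only where both bits are 1):
  101110001111
& 101000011001
--------------
  101000001001

Answer: 101000001001 (2569)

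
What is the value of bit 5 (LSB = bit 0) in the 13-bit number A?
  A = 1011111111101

Bit 5 is the 6th from the right.
  1011111111101
         ^
That bit is 1.

Answer: 1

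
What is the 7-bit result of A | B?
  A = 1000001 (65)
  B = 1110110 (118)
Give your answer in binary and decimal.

Apply | to each column (1 where either bit is 1):
  1000001
| 1110110
---------
  1110111

Answer: 1110111 (119)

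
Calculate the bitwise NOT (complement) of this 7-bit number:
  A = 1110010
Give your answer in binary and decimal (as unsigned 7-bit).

Flip each bit (0->1, 1->0):
  1110010
  0001101

Answer: 0001101 (13)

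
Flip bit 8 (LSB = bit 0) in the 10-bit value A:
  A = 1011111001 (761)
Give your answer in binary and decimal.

Mask = 1 << 8 = 0100000000
Bit 8 of A is 0; XOR with the mask flips it to 1.
  1011111001
^ 0100000000
------------
  1111111001

Answer: 1111111001 (1017)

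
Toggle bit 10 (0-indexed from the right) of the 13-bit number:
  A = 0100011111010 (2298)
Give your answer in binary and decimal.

Mask = 1 << 10 = 0010000000000
Bit 10 of A is 0; XOR with the mask flips it to 1.
  0100011111010
^ 0010000000000
---------------
  0110011111010

Answer: 0110011111010 (3322)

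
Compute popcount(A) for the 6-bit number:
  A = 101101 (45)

101101
1-bits at positions (from bit 0 = LSB): 0, 2, 3, 5
Count = 4

Answer: 4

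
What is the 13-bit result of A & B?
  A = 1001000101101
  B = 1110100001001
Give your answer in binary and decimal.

Apply & to each column (1 only where both bits are 1):
  1001000101101
& 1110100001001
---------------
  1000000001001

Answer: 1000000001001 (4105)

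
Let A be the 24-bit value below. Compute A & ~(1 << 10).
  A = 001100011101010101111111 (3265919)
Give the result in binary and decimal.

Mask = ~(1 << 10) = 111111111111101111111111
Bit 10 of A is 1, so AND-ing with the mask clears it to 0.
  001100011101010101111111
& 111111111111101111111111
--------------------------
  001100011101000101111111

Answer: 001100011101000101111111 (3264895)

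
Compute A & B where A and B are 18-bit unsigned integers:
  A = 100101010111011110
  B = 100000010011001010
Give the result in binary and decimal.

Apply & to each column (1 only where both bits are 1):
  100101010111011110
& 100000010011001010
--------------------
  100000010011001010

Answer: 100000010011001010 (132298)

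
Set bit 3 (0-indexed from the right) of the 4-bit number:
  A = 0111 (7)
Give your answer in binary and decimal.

Mask = 1 << 3 = 1000
Bit 3 of A is 0, so OR-ing with the mask flips it to 1.
  0111
| 1000
------
  1111

Answer: 1111 (15)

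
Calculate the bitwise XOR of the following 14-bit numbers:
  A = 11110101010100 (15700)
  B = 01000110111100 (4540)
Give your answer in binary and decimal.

Apply ^ to each column (1 where bits differ):
  11110101010100
^ 01000110111100
----------------
  10110011101000

Answer: 10110011101000 (11496)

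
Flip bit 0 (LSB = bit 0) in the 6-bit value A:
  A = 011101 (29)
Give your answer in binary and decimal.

Mask = 1 << 0 = 000001
Bit 0 of A is 1; XOR with the mask flips it to 0.
  011101
^ 000001
--------
  011100

Answer: 011100 (28)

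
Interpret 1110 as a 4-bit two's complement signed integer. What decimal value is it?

MSB is 1, so the value is negative. Find the magnitude:
1. Invert bits:  0001
2. Add 1:        0010  = 2
3. Apply sign:   -2

Answer: -2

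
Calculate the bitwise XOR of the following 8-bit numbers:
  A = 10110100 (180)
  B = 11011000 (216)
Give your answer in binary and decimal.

Apply ^ to each column (1 where bits differ):
  10110100
^ 11011000
----------
  01101100

Answer: 01101100 (108)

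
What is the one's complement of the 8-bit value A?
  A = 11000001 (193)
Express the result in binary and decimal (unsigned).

Flip each bit (0->1, 1->0):
  11000001
  00111110

Answer: 00111110 (62)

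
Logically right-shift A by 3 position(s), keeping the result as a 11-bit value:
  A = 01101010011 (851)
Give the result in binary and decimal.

Logical shift right by 3: drop the bottom 3 bit(s), prepend 3 zero(s) on the left.
  01101010011  ->  keep [01101010], discard [011], prepend 000
= 00001101010

Answer: 00001101010 (106)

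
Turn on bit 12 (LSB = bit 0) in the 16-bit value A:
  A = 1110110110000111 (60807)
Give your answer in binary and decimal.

Mask = 1 << 12 = 0001000000000000
Bit 12 of A is 0, so OR-ing with the mask flips it to 1.
  1110110110000111
| 0001000000000000
------------------
  1111110110000111

Answer: 1111110110000111 (64903)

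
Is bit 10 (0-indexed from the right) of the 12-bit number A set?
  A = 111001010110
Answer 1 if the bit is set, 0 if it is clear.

Bit 10 is the 11th from the right.
  111001010110
   ^
That bit is 1.

Answer: 1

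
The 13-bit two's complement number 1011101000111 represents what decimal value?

MSB is 1, so the value is negative. Find the magnitude:
1. Invert bits:  0100010111000
2. Add 1:        0100010111001  = 2233
3. Apply sign:   -2233

Answer: -2233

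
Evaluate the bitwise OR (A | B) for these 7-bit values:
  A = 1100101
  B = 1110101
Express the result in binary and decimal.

Apply | to each column (1 where either bit is 1):
  1100101
| 1110101
---------
  1110101

Answer: 1110101 (117)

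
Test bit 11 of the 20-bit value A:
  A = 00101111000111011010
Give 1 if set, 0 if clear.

Bit 11 is the 12th from the right.
  00101111000111011010
          ^
That bit is 0.

Answer: 0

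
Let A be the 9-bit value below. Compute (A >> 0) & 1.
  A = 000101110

Bit 0 is the 1st from the right.
  000101110
          ^
That bit is 0.

Answer: 0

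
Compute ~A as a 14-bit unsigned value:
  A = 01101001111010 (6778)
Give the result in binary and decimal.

Flip each bit (0->1, 1->0):
  01101001111010
  10010110000101

Answer: 10010110000101 (9605)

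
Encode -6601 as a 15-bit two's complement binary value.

1. Binary of +6601:  001100111001001
2. Invert bits:     110011000110110
3. Add 1:           110011000110111

Answer: 110011000110111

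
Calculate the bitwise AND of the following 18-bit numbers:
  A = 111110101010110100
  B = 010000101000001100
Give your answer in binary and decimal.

Apply & to each column (1 only where both bits are 1):
  111110101010110100
& 010000101000001100
--------------------
  010000101000000100

Answer: 010000101000000100 (68100)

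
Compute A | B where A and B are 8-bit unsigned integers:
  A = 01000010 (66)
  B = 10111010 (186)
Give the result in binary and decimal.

Apply | to each column (1 where either bit is 1):
  01000010
| 10111010
----------
  11111010

Answer: 11111010 (250)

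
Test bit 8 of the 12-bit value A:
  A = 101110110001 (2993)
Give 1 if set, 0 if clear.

Bit 8 is the 9th from the right.
  101110110001
     ^
That bit is 1.

Answer: 1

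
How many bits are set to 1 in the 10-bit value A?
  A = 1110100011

1110100011
1-bits at positions (from bit 0 = LSB): 0, 1, 5, 7, 8, 9
Count = 6

Answer: 6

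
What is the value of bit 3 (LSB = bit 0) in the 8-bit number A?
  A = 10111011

Bit 3 is the 4th from the right.
  10111011
      ^
That bit is 1.

Answer: 1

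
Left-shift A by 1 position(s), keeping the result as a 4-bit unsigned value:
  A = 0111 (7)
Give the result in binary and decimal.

Shift left by 1: drop the top 1 bit(s), append 1 zero(s) on the right.
  0111  ->  discard [0], keep [111], append 0
= 1110

Answer: 1110 (14)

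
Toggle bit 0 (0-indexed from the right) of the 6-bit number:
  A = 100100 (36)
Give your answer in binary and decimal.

Mask = 1 << 0 = 000001
Bit 0 of A is 0; XOR with the mask flips it to 1.
  100100
^ 000001
--------
  100101

Answer: 100101 (37)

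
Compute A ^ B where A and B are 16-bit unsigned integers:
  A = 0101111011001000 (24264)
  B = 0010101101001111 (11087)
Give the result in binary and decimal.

Apply ^ to each column (1 where bits differ):
  0101111011001000
^ 0010101101001111
------------------
  0111010110000111

Answer: 0111010110000111 (30087)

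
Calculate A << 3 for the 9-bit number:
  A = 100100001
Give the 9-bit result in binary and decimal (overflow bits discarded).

Shift left by 3: drop the top 3 bit(s), append 3 zero(s) on the right.
  100100001  ->  discard [100], keep [100001], append 000
= 100001000

Answer: 100001000 (264)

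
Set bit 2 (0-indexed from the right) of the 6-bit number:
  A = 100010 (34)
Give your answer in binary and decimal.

Mask = 1 << 2 = 000100
Bit 2 of A is 0, so OR-ing with the mask flips it to 1.
  100010
| 000100
--------
  100110

Answer: 100110 (38)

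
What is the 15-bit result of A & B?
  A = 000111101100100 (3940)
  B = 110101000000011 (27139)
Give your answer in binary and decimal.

Apply & to each column (1 only where both bits are 1):
  000111101100100
& 110101000000011
-----------------
  000101000000000

Answer: 000101000000000 (2560)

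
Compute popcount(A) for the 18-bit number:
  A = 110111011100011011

110111011100011011
1-bits at positions (from bit 0 = LSB): 0, 1, 3, 4, 8, 9, 10, 12, 13, 14, 16, 17
Count = 12

Answer: 12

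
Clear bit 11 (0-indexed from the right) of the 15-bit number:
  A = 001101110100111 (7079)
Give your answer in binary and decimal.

Mask = ~(1 << 11) = 111011111111111
Bit 11 of A is 1, so AND-ing with the mask clears it to 0.
  001101110100111
& 111011111111111
-----------------
  001001110100111

Answer: 001001110100111 (5031)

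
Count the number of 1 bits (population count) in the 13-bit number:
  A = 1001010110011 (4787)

1001010110011
1-bits at positions (from bit 0 = LSB): 0, 1, 4, 5, 7, 9, 12
Count = 7

Answer: 7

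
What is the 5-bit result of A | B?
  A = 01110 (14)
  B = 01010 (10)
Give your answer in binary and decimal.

Apply | to each column (1 where either bit is 1):
  01110
| 01010
-------
  01110

Answer: 01110 (14)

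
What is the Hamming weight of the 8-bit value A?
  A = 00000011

00000011
1-bits at positions (from bit 0 = LSB): 0, 1
Count = 2

Answer: 2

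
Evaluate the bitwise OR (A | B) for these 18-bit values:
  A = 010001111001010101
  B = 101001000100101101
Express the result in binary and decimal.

Apply | to each column (1 where either bit is 1):
  010001111001010101
| 101001000100101101
--------------------
  111001111101111101

Answer: 111001111101111101 (237437)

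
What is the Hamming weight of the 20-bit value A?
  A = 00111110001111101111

00111110001111101111
1-bits at positions (from bit 0 = LSB): 0, 1, 2, 3, 5, 6, 7, 8, 9, 13, 14, 15, 16, 17
Count = 14

Answer: 14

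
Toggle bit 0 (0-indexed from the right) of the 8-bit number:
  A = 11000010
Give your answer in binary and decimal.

Mask = 1 << 0 = 00000001
Bit 0 of A is 0; XOR with the mask flips it to 1.
  11000010
^ 00000001
----------
  11000011

Answer: 11000011 (195)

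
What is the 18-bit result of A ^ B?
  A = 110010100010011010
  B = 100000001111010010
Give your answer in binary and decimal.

Apply ^ to each column (1 where bits differ):
  110010100010011010
^ 100000001111010010
--------------------
  010010101101001000

Answer: 010010101101001000 (76616)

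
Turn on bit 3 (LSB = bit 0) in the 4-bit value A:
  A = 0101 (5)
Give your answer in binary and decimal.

Mask = 1 << 3 = 1000
Bit 3 of A is 0, so OR-ing with the mask flips it to 1.
  0101
| 1000
------
  1101

Answer: 1101 (13)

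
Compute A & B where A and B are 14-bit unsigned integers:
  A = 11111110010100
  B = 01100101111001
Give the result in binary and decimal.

Apply & to each column (1 only where both bits are 1):
  11111110010100
& 01100101111001
----------------
  01100100010000

Answer: 01100100010000 (6416)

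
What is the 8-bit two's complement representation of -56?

1. Binary of +56:  00111000
2. Invert bits:     11000111
3. Add 1:           11001000

Answer: 11001000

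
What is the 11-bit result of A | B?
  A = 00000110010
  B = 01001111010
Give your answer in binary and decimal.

Apply | to each column (1 where either bit is 1):
  00000110010
| 01001111010
-------------
  01001111010

Answer: 01001111010 (634)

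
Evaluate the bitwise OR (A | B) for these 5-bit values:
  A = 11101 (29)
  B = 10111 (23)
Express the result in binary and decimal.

Apply | to each column (1 where either bit is 1):
  11101
| 10111
-------
  11111

Answer: 11111 (31)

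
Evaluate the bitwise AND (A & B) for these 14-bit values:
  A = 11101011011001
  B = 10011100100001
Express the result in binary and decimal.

Apply & to each column (1 only where both bits are 1):
  11101011011001
& 10011100100001
----------------
  10001000000001

Answer: 10001000000001 (8705)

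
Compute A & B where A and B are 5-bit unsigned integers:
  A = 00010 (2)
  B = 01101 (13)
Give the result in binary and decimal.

Apply & to each column (1 only where both bits are 1):
  00010
& 01101
-------
  00000

Answer: 00000 (0)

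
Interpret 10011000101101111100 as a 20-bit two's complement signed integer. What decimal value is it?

MSB is 1, so the value is negative. Find the magnitude:
1. Invert bits:  01100111010010000011
2. Add 1:        01100111010010000100  = 423044
3. Apply sign:   -423044

Answer: -423044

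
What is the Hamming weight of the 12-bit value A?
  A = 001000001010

001000001010
1-bits at positions (from bit 0 = LSB): 1, 3, 9
Count = 3

Answer: 3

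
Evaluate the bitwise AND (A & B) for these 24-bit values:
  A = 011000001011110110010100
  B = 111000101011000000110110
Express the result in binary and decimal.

Apply & to each column (1 only where both bits are 1):
  011000001011110110010100
& 111000101011000000110110
--------------------------
  011000001011000000010100

Answer: 011000001011000000010100 (6336532)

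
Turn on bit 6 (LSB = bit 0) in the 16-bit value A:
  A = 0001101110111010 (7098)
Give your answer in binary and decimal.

Mask = 1 << 6 = 0000000001000000
Bit 6 of A is 0, so OR-ing with the mask flips it to 1.
  0001101110111010
| 0000000001000000
------------------
  0001101111111010

Answer: 0001101111111010 (7162)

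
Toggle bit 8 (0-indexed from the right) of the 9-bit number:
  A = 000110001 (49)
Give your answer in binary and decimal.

Mask = 1 << 8 = 100000000
Bit 8 of A is 0; XOR with the mask flips it to 1.
  000110001
^ 100000000
-----------
  100110001

Answer: 100110001 (305)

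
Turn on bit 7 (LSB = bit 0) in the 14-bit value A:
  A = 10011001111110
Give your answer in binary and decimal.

Mask = 1 << 7 = 00000010000000
Bit 7 of A is 0, so OR-ing with the mask flips it to 1.
  10011001111110
| 00000010000000
----------------
  10011011111110

Answer: 10011011111110 (9982)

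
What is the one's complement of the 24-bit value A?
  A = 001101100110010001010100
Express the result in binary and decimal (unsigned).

Flip each bit (0->1, 1->0):
  001101100110010001010100
  110010011001101110101011

Answer: 110010011001101110101011 (13212587)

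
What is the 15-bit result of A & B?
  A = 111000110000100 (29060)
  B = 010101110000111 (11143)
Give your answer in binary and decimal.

Apply & to each column (1 only where both bits are 1):
  111000110000100
& 010101110000111
-----------------
  010000110000100

Answer: 010000110000100 (8580)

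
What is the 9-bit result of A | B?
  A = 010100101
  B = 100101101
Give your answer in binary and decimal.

Apply | to each column (1 where either bit is 1):
  010100101
| 100101101
-----------
  110101101

Answer: 110101101 (429)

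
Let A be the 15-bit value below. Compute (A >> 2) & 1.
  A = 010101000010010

Bit 2 is the 3rd from the right.
  010101000010010
              ^
That bit is 0.

Answer: 0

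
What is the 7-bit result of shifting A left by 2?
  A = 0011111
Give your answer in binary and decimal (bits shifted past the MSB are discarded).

Shift left by 2: drop the top 2 bit(s), append 2 zero(s) on the right.
  0011111  ->  discard [00], keep [11111], append 00
= 1111100

Answer: 1111100 (124)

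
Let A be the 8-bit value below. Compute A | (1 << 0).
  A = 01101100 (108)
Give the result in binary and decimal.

Mask = 1 << 0 = 00000001
Bit 0 of A is 0, so OR-ing with the mask flips it to 1.
  01101100
| 00000001
----------
  01101101

Answer: 01101101 (109)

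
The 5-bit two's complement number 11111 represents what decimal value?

MSB is 1, so the value is negative. Find the magnitude:
1. Invert bits:  00000
2. Add 1:        00001  = 1
3. Apply sign:   -1

Answer: -1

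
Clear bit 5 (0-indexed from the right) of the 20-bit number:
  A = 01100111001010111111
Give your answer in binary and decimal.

Mask = ~(1 << 5) = 11111111111111011111
Bit 5 of A is 1, so AND-ing with the mask clears it to 0.
  01100111001010111111
& 11111111111111011111
----------------------
  01100111001010011111

Answer: 01100111001010011111 (422559)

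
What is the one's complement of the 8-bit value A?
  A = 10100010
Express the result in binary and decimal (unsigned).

Flip each bit (0->1, 1->0):
  10100010
  01011101

Answer: 01011101 (93)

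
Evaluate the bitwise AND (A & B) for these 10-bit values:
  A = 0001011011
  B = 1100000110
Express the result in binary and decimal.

Apply & to each column (1 only where both bits are 1):
  0001011011
& 1100000110
------------
  0000000010

Answer: 0000000010 (2)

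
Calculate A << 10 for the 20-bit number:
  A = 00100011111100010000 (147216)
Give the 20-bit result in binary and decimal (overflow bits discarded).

Shift left by 10: drop the top 10 bit(s), append 10 zero(s) on the right.
  00100011111100010000  ->  discard [0010001111], keep [1100010000], append 0000000000
= 11000100000000000000

Answer: 11000100000000000000 (802816)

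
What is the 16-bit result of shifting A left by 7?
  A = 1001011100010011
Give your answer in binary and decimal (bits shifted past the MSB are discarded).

Shift left by 7: drop the top 7 bit(s), append 7 zero(s) on the right.
  1001011100010011  ->  discard [1001011], keep [100010011], append 0000000
= 1000100110000000

Answer: 1000100110000000 (35200)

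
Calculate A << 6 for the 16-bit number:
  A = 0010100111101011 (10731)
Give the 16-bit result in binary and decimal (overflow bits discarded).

Shift left by 6: drop the top 6 bit(s), append 6 zero(s) on the right.
  0010100111101011  ->  discard [001010], keep [0111101011], append 000000
= 0111101011000000

Answer: 0111101011000000 (31424)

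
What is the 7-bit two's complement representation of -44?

1. Binary of +44:  0101100
2. Invert bits:     1010011
3. Add 1:           1010100

Answer: 1010100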